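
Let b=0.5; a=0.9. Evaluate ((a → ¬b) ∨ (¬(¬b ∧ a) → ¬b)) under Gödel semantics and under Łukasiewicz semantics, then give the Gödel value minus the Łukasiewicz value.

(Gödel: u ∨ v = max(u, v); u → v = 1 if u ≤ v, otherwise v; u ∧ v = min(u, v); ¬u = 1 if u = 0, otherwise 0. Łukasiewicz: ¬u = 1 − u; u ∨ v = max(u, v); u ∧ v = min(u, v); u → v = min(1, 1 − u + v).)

-1.00

Gödel evaluation:
  ¬b: Gödel ¬ of 0.5 = 0 (operand ≠ 0)
  (a → ¬b): 0.9 > 0, so result = 0
  ¬b: Gödel ¬ of 0.5 = 0 (operand ≠ 0)
  (¬b ∧ a) = min(0, 0.9) = 0
  ¬(¬b ∧ a): Gödel ¬ of 0 = 1 (operand is 0)
  ¬b: Gödel ¬ of 0.5 = 0 (operand ≠ 0)
  (¬(¬b ∧ a) → ¬b): 1 > 0, so result = 0
  ((a → ¬b) ∨ (¬(¬b ∧ a) → ¬b)) = max(0, 0) = 0
  Gödel value = 0
Łukasiewicz evaluation:
  ¬b: Łukasiewicz ¬ gives 1 − 0.5 = 0.5
  (a → ¬b): min(1, 1 − 0.9 + 0.5) = 0.6
  ¬b: Łukasiewicz ¬ gives 1 − 0.5 = 0.5
  (¬b ∧ a) = min(0.5, 0.9) = 0.5
  ¬(¬b ∧ a): Łukasiewicz ¬ gives 1 − 0.5 = 0.5
  ¬b: Łukasiewicz ¬ gives 1 − 0.5 = 0.5
  (¬(¬b ∧ a) → ¬b): min(1, 1 − 0.5 + 0.5) = 1
  ((a → ¬b) ∨ (¬(¬b ∧ a) → ¬b)) = max(0.6, 1) = 1
  Łukasiewicz value = 1
Difference: 0 − 1 = -1.00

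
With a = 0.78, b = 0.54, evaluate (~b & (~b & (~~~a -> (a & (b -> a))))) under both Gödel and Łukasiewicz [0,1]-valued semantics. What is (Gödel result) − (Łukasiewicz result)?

-0.46

Gödel evaluation:
  ~b: Gödel ¬ of 0.54 = 0 (operand ≠ 0)
  ~b: Gödel ¬ of 0.54 = 0 (operand ≠ 0)
  ~a: Gödel ¬ of 0.78 = 0 (operand ≠ 0)
  ~~a: Gödel ¬ of 0 = 1 (operand is 0)
  ~~~a: Gödel ¬ of 1 = 0 (operand ≠ 0)
  (b -> a): 0.54 ≤ 0.78, so result = 1
  (a & (b -> a)) = min(0.78, 1) = 0.78
  (~~~a -> (a & (b -> a))): 0 ≤ 0.78, so result = 1
  (~b & (~~~a -> (a & (b -> a)))) = min(0, 1) = 0
  (~b & (~b & (~~~a -> (a & (b -> a))))) = min(0, 0) = 0
  Gödel value = 0
Łukasiewicz evaluation:
  ~b: Łukasiewicz ¬ gives 1 − 0.54 = 0.46
  ~b: Łukasiewicz ¬ gives 1 − 0.54 = 0.46
  ~a: Łukasiewicz ¬ gives 1 − 0.78 = 0.22
  ~~a: Łukasiewicz ¬ gives 1 − 0.22 = 0.78
  ~~~a: Łukasiewicz ¬ gives 1 − 0.78 = 0.22
  (b -> a): min(1, 1 − 0.54 + 0.78) = 1
  (a & (b -> a)) = min(0.78, 1) = 0.78
  (~~~a -> (a & (b -> a))): min(1, 1 − 0.22 + 0.78) = 1
  (~b & (~~~a -> (a & (b -> a)))) = min(0.46, 1) = 0.46
  (~b & (~b & (~~~a -> (a & (b -> a))))) = min(0.46, 0.46) = 0.46
  Łukasiewicz value = 0.46
Difference: 0 − 0.46 = -0.46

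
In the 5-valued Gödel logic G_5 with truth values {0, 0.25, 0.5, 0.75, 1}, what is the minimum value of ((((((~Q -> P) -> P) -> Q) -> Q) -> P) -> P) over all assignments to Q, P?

The minimum is attained at Q = 0.25, P = 0.25:
  ~Q: Gödel ¬ of 0.25 = 0 (operand ≠ 0)
  (~Q -> P): 0 ≤ 0.25, so result = 1
  ((~Q -> P) -> P): 1 > 0.25, so result = 0.25
  (((~Q -> P) -> P) -> Q): 0.25 ≤ 0.25, so result = 1
  ((((~Q -> P) -> P) -> Q) -> Q): 1 > 0.25, so result = 0.25
  (((((~Q -> P) -> P) -> Q) -> Q) -> P): 0.25 ≤ 0.25, so result = 1
  ((((((~Q -> P) -> P) -> Q) -> Q) -> P) -> P): 1 > 0.25, so result = 0.25
Checking all 25 assignments confirms none give a value below 0.25.

0.25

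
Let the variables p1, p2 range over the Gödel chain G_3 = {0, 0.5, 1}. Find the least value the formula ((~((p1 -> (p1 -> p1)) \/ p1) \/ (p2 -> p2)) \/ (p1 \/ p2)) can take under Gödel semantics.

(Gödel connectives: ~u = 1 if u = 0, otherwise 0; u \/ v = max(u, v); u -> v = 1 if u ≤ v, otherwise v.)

1.00

Every assignment gives 1. For instance at p1 = 0, p2 = 0:
  (p1 -> p1): 0 ≤ 0, so result = 1
  (p1 -> (p1 -> p1)): 0 ≤ 1, so result = 1
  ((p1 -> (p1 -> p1)) \/ p1) = max(1, 0) = 1
  ~((p1 -> (p1 -> p1)) \/ p1): Gödel ¬ of 1 = 0 (operand ≠ 0)
  (p2 -> p2): 0 ≤ 0, so result = 1
  (~((p1 -> (p1 -> p1)) \/ p1) \/ (p2 -> p2)) = max(0, 1) = 1
  (p1 \/ p2) = max(0, 0) = 0
  ((~((p1 -> (p1 -> p1)) \/ p1) \/ (p2 -> p2)) \/ (p1 \/ p2)) = max(1, 0) = 1
All 9 assignments give value 1 — the formula is a G_3-tautology.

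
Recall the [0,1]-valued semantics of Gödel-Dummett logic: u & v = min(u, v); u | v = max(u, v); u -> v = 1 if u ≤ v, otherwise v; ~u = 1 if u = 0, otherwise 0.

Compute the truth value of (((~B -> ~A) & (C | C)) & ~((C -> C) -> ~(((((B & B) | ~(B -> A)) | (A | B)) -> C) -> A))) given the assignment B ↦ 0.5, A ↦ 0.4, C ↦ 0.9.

0.90

~B: Gödel ¬ of 0.5 = 0 (operand ≠ 0)
~A: Gödel ¬ of 0.4 = 0 (operand ≠ 0)
(~B -> ~A): 0 ≤ 0, so result = 1
(C | C) = max(0.9, 0.9) = 0.9
((~B -> ~A) & (C | C)) = min(1, 0.9) = 0.9
(C -> C): 0.9 ≤ 0.9, so result = 1
(B & B) = min(0.5, 0.5) = 0.5
(B -> A): 0.5 > 0.4, so result = 0.4
~(B -> A): Gödel ¬ of 0.4 = 0 (operand ≠ 0)
((B & B) | ~(B -> A)) = max(0.5, 0) = 0.5
(A | B) = max(0.4, 0.5) = 0.5
(((B & B) | ~(B -> A)) | (A | B)) = max(0.5, 0.5) = 0.5
((((B & B) | ~(B -> A)) | (A | B)) -> C): 0.5 ≤ 0.9, so result = 1
(((((B & B) | ~(B -> A)) | (A | B)) -> C) -> A): 1 > 0.4, so result = 0.4
~(((((B & B) | ~(B -> A)) | (A | B)) -> C) -> A): Gödel ¬ of 0.4 = 0 (operand ≠ 0)
((C -> C) -> ~(((((B & B) | ~(B -> A)) | (A | B)) -> C) -> A)): 1 > 0, so result = 0
~((C -> C) -> ~(((((B & B) | ~(B -> A)) | (A | B)) -> C) -> A)): Gödel ¬ of 0 = 1 (operand is 0)
(((~B -> ~A) & (C | C)) & ~((C -> C) -> ~(((((B & B) | ~(B -> A)) | (A | B)) -> C) -> A))) = min(0.9, 1) = 0.9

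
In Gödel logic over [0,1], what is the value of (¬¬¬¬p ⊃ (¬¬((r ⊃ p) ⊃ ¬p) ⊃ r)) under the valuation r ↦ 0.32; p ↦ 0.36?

1.00

¬p: Gödel ¬ of 0.36 = 0 (operand ≠ 0)
¬¬p: Gödel ¬ of 0 = 1 (operand is 0)
¬¬¬p: Gödel ¬ of 1 = 0 (operand ≠ 0)
¬¬¬¬p: Gödel ¬ of 0 = 1 (operand is 0)
(r ⊃ p): 0.32 ≤ 0.36, so result = 1
¬p: Gödel ¬ of 0.36 = 0 (operand ≠ 0)
((r ⊃ p) ⊃ ¬p): 1 > 0, so result = 0
¬((r ⊃ p) ⊃ ¬p): Gödel ¬ of 0 = 1 (operand is 0)
¬¬((r ⊃ p) ⊃ ¬p): Gödel ¬ of 1 = 0 (operand ≠ 0)
(¬¬((r ⊃ p) ⊃ ¬p) ⊃ r): 0 ≤ 0.32, so result = 1
(¬¬¬¬p ⊃ (¬¬((r ⊃ p) ⊃ ¬p) ⊃ r)): 1 ≤ 1, so result = 1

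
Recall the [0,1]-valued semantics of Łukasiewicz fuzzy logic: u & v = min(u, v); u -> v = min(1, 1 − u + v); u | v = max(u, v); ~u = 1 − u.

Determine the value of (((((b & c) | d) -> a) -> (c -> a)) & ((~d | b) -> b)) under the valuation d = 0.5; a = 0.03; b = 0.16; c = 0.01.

0.66

(b & c) = min(0.16, 0.01) = 0.01
((b & c) | d) = max(0.01, 0.5) = 0.5
(((b & c) | d) -> a): min(1, 1 − 0.5 + 0.03) = 0.53
(c -> a): min(1, 1 − 0.01 + 0.03) = 1
((((b & c) | d) -> a) -> (c -> a)): min(1, 1 − 0.53 + 1) = 1
~d: Łukasiewicz ¬ gives 1 − 0.5 = 0.5
(~d | b) = max(0.5, 0.16) = 0.5
((~d | b) -> b): min(1, 1 − 0.5 + 0.16) = 0.66
(((((b & c) | d) -> a) -> (c -> a)) & ((~d | b) -> b)) = min(1, 0.66) = 0.66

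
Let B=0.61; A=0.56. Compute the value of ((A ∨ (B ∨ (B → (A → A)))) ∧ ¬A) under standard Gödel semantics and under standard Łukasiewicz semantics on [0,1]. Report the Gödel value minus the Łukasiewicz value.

-0.44

Gödel evaluation:
  (A → A): 0.56 ≤ 0.56, so result = 1
  (B → (A → A)): 0.61 ≤ 1, so result = 1
  (B ∨ (B → (A → A))) = max(0.61, 1) = 1
  (A ∨ (B ∨ (B → (A → A)))) = max(0.56, 1) = 1
  ¬A: Gödel ¬ of 0.56 = 0 (operand ≠ 0)
  ((A ∨ (B ∨ (B → (A → A)))) ∧ ¬A) = min(1, 0) = 0
  Gödel value = 0
Łukasiewicz evaluation:
  (A → A): min(1, 1 − 0.56 + 0.56) = 1
  (B → (A → A)): min(1, 1 − 0.61 + 1) = 1
  (B ∨ (B → (A → A))) = max(0.61, 1) = 1
  (A ∨ (B ∨ (B → (A → A)))) = max(0.56, 1) = 1
  ¬A: Łukasiewicz ¬ gives 1 − 0.56 = 0.44
  ((A ∨ (B ∨ (B → (A → A)))) ∧ ¬A) = min(1, 0.44) = 0.44
  Łukasiewicz value = 0.44
Difference: 0 − 0.44 = -0.44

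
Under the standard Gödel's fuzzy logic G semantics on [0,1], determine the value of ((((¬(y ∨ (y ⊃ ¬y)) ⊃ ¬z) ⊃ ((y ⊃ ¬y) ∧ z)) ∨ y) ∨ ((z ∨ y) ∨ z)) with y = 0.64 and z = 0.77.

0.77

¬y: Gödel ¬ of 0.64 = 0 (operand ≠ 0)
(y ⊃ ¬y): 0.64 > 0, so result = 0
(y ∨ (y ⊃ ¬y)) = max(0.64, 0) = 0.64
¬(y ∨ (y ⊃ ¬y)): Gödel ¬ of 0.64 = 0 (operand ≠ 0)
¬z: Gödel ¬ of 0.77 = 0 (operand ≠ 0)
(¬(y ∨ (y ⊃ ¬y)) ⊃ ¬z): 0 ≤ 0, so result = 1
¬y: Gödel ¬ of 0.64 = 0 (operand ≠ 0)
(y ⊃ ¬y): 0.64 > 0, so result = 0
((y ⊃ ¬y) ∧ z) = min(0, 0.77) = 0
((¬(y ∨ (y ⊃ ¬y)) ⊃ ¬z) ⊃ ((y ⊃ ¬y) ∧ z)): 1 > 0, so result = 0
(((¬(y ∨ (y ⊃ ¬y)) ⊃ ¬z) ⊃ ((y ⊃ ¬y) ∧ z)) ∨ y) = max(0, 0.64) = 0.64
(z ∨ y) = max(0.77, 0.64) = 0.77
((z ∨ y) ∨ z) = max(0.77, 0.77) = 0.77
((((¬(y ∨ (y ⊃ ¬y)) ⊃ ¬z) ⊃ ((y ⊃ ¬y) ∧ z)) ∨ y) ∨ ((z ∨ y) ∨ z)) = max(0.64, 0.77) = 0.77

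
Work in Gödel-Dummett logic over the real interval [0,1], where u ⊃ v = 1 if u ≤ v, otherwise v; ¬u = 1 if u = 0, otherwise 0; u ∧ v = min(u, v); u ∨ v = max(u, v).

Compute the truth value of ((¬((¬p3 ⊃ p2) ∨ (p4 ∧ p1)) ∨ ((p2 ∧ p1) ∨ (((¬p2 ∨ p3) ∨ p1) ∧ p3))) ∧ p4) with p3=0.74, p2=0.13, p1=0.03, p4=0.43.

¬p3: Gödel ¬ of 0.74 = 0 (operand ≠ 0)
(¬p3 ⊃ p2): 0 ≤ 0.13, so result = 1
(p4 ∧ p1) = min(0.43, 0.03) = 0.03
((¬p3 ⊃ p2) ∨ (p4 ∧ p1)) = max(1, 0.03) = 1
¬((¬p3 ⊃ p2) ∨ (p4 ∧ p1)): Gödel ¬ of 1 = 0 (operand ≠ 0)
(p2 ∧ p1) = min(0.13, 0.03) = 0.03
¬p2: Gödel ¬ of 0.13 = 0 (operand ≠ 0)
(¬p2 ∨ p3) = max(0, 0.74) = 0.74
((¬p2 ∨ p3) ∨ p1) = max(0.74, 0.03) = 0.74
(((¬p2 ∨ p3) ∨ p1) ∧ p3) = min(0.74, 0.74) = 0.74
((p2 ∧ p1) ∨ (((¬p2 ∨ p3) ∨ p1) ∧ p3)) = max(0.03, 0.74) = 0.74
(¬((¬p3 ⊃ p2) ∨ (p4 ∧ p1)) ∨ ((p2 ∧ p1) ∨ (((¬p2 ∨ p3) ∨ p1) ∧ p3))) = max(0, 0.74) = 0.74
((¬((¬p3 ⊃ p2) ∨ (p4 ∧ p1)) ∨ ((p2 ∧ p1) ∨ (((¬p2 ∨ p3) ∨ p1) ∧ p3))) ∧ p4) = min(0.74, 0.43) = 0.43

0.43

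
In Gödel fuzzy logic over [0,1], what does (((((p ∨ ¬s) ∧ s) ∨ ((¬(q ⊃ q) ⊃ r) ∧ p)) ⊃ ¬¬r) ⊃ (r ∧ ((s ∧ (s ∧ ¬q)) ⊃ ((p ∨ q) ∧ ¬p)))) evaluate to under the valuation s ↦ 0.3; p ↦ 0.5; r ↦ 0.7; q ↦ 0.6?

0.70

¬s: Gödel ¬ of 0.3 = 0 (operand ≠ 0)
(p ∨ ¬s) = max(0.5, 0) = 0.5
((p ∨ ¬s) ∧ s) = min(0.5, 0.3) = 0.3
(q ⊃ q): 0.6 ≤ 0.6, so result = 1
¬(q ⊃ q): Gödel ¬ of 1 = 0 (operand ≠ 0)
(¬(q ⊃ q) ⊃ r): 0 ≤ 0.7, so result = 1
((¬(q ⊃ q) ⊃ r) ∧ p) = min(1, 0.5) = 0.5
(((p ∨ ¬s) ∧ s) ∨ ((¬(q ⊃ q) ⊃ r) ∧ p)) = max(0.3, 0.5) = 0.5
¬r: Gödel ¬ of 0.7 = 0 (operand ≠ 0)
¬¬r: Gödel ¬ of 0 = 1 (operand is 0)
((((p ∨ ¬s) ∧ s) ∨ ((¬(q ⊃ q) ⊃ r) ∧ p)) ⊃ ¬¬r): 0.5 ≤ 1, so result = 1
¬q: Gödel ¬ of 0.6 = 0 (operand ≠ 0)
(s ∧ ¬q) = min(0.3, 0) = 0
(s ∧ (s ∧ ¬q)) = min(0.3, 0) = 0
(p ∨ q) = max(0.5, 0.6) = 0.6
¬p: Gödel ¬ of 0.5 = 0 (operand ≠ 0)
((p ∨ q) ∧ ¬p) = min(0.6, 0) = 0
((s ∧ (s ∧ ¬q)) ⊃ ((p ∨ q) ∧ ¬p)): 0 ≤ 0, so result = 1
(r ∧ ((s ∧ (s ∧ ¬q)) ⊃ ((p ∨ q) ∧ ¬p))) = min(0.7, 1) = 0.7
(((((p ∨ ¬s) ∧ s) ∨ ((¬(q ⊃ q) ⊃ r) ∧ p)) ⊃ ¬¬r) ⊃ (r ∧ ((s ∧ (s ∧ ¬q)) ⊃ ((p ∨ q) ∧ ¬p)))): 1 > 0.7, so result = 0.7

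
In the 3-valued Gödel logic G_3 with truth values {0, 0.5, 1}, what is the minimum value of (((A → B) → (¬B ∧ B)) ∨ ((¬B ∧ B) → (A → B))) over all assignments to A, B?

Every assignment gives 1. For instance at A = 0, B = 0:
  (A → B): 0 ≤ 0, so result = 1
  ¬B: Gödel ¬ of 0 = 1 (operand is 0)
  (¬B ∧ B) = min(1, 0) = 0
  ((A → B) → (¬B ∧ B)): 1 > 0, so result = 0
  ¬B: Gödel ¬ of 0 = 1 (operand is 0)
  (¬B ∧ B) = min(1, 0) = 0
  (A → B): 0 ≤ 0, so result = 1
  ((¬B ∧ B) → (A → B)): 0 ≤ 1, so result = 1
  (((A → B) → (¬B ∧ B)) ∨ ((¬B ∧ B) → (A → B))) = max(0, 1) = 1
All 9 assignments give value 1 — the formula is a G_3-tautology.

1.00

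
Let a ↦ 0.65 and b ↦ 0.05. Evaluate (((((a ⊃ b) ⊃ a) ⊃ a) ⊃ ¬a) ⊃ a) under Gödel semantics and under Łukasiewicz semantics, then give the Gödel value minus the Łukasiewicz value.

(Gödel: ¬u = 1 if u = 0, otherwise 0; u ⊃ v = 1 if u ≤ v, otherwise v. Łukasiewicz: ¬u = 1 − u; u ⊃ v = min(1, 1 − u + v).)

0.05

Gödel evaluation:
  (a ⊃ b): 0.65 > 0.05, so result = 0.05
  ((a ⊃ b) ⊃ a): 0.05 ≤ 0.65, so result = 1
  (((a ⊃ b) ⊃ a) ⊃ a): 1 > 0.65, so result = 0.65
  ¬a: Gödel ¬ of 0.65 = 0 (operand ≠ 0)
  ((((a ⊃ b) ⊃ a) ⊃ a) ⊃ ¬a): 0.65 > 0, so result = 0
  (((((a ⊃ b) ⊃ a) ⊃ a) ⊃ ¬a) ⊃ a): 0 ≤ 0.65, so result = 1
  Gödel value = 1
Łukasiewicz evaluation:
  (a ⊃ b): min(1, 1 − 0.65 + 0.05) = 0.4
  ((a ⊃ b) ⊃ a): min(1, 1 − 0.4 + 0.65) = 1
  (((a ⊃ b) ⊃ a) ⊃ a): min(1, 1 − 1 + 0.65) = 0.65
  ¬a: Łukasiewicz ¬ gives 1 − 0.65 = 0.35
  ((((a ⊃ b) ⊃ a) ⊃ a) ⊃ ¬a): min(1, 1 − 0.65 + 0.35) = 0.7
  (((((a ⊃ b) ⊃ a) ⊃ a) ⊃ ¬a) ⊃ a): min(1, 1 − 0.7 + 0.65) = 0.95
  Łukasiewicz value = 0.95
Difference: 1 − 0.95 = 0.05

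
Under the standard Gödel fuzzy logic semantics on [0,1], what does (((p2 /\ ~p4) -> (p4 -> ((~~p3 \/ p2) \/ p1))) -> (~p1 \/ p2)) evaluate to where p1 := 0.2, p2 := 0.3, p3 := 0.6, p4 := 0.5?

~p4: Gödel ¬ of 0.5 = 0 (operand ≠ 0)
(p2 /\ ~p4) = min(0.3, 0) = 0
~p3: Gödel ¬ of 0.6 = 0 (operand ≠ 0)
~~p3: Gödel ¬ of 0 = 1 (operand is 0)
(~~p3 \/ p2) = max(1, 0.3) = 1
((~~p3 \/ p2) \/ p1) = max(1, 0.2) = 1
(p4 -> ((~~p3 \/ p2) \/ p1)): 0.5 ≤ 1, so result = 1
((p2 /\ ~p4) -> (p4 -> ((~~p3 \/ p2) \/ p1))): 0 ≤ 1, so result = 1
~p1: Gödel ¬ of 0.2 = 0 (operand ≠ 0)
(~p1 \/ p2) = max(0, 0.3) = 0.3
(((p2 /\ ~p4) -> (p4 -> ((~~p3 \/ p2) \/ p1))) -> (~p1 \/ p2)): 1 > 0.3, so result = 0.3

0.30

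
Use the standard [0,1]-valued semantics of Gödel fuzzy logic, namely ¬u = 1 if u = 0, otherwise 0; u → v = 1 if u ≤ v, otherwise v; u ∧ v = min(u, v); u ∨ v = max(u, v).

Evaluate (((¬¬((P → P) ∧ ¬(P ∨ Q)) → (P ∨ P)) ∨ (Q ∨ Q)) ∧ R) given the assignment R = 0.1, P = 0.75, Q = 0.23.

(P → P): 0.75 ≤ 0.75, so result = 1
(P ∨ Q) = max(0.75, 0.23) = 0.75
¬(P ∨ Q): Gödel ¬ of 0.75 = 0 (operand ≠ 0)
((P → P) ∧ ¬(P ∨ Q)) = min(1, 0) = 0
¬((P → P) ∧ ¬(P ∨ Q)): Gödel ¬ of 0 = 1 (operand is 0)
¬¬((P → P) ∧ ¬(P ∨ Q)): Gödel ¬ of 1 = 0 (operand ≠ 0)
(P ∨ P) = max(0.75, 0.75) = 0.75
(¬¬((P → P) ∧ ¬(P ∨ Q)) → (P ∨ P)): 0 ≤ 0.75, so result = 1
(Q ∨ Q) = max(0.23, 0.23) = 0.23
((¬¬((P → P) ∧ ¬(P ∨ Q)) → (P ∨ P)) ∨ (Q ∨ Q)) = max(1, 0.23) = 1
(((¬¬((P → P) ∧ ¬(P ∨ Q)) → (P ∨ P)) ∨ (Q ∨ Q)) ∧ R) = min(1, 0.1) = 0.1

0.10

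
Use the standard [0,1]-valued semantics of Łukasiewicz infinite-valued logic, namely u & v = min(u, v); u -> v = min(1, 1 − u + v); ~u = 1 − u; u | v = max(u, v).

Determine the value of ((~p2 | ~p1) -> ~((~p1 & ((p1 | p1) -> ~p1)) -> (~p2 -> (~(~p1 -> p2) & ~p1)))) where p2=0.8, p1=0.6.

~p2: Łukasiewicz ¬ gives 1 − 0.8 = 0.2
~p1: Łukasiewicz ¬ gives 1 − 0.6 = 0.4
(~p2 | ~p1) = max(0.2, 0.4) = 0.4
~p1: Łukasiewicz ¬ gives 1 − 0.6 = 0.4
(p1 | p1) = max(0.6, 0.6) = 0.6
~p1: Łukasiewicz ¬ gives 1 − 0.6 = 0.4
((p1 | p1) -> ~p1): min(1, 1 − 0.6 + 0.4) = 0.8
(~p1 & ((p1 | p1) -> ~p1)) = min(0.4, 0.8) = 0.4
~p2: Łukasiewicz ¬ gives 1 − 0.8 = 0.2
~p1: Łukasiewicz ¬ gives 1 − 0.6 = 0.4
(~p1 -> p2): min(1, 1 − 0.4 + 0.8) = 1
~(~p1 -> p2): Łukasiewicz ¬ gives 1 − 1 = 0
~p1: Łukasiewicz ¬ gives 1 − 0.6 = 0.4
(~(~p1 -> p2) & ~p1) = min(0, 0.4) = 0
(~p2 -> (~(~p1 -> p2) & ~p1)): min(1, 1 − 0.2 + 0) = 0.8
((~p1 & ((p1 | p1) -> ~p1)) -> (~p2 -> (~(~p1 -> p2) & ~p1))): min(1, 1 − 0.4 + 0.8) = 1
~((~p1 & ((p1 | p1) -> ~p1)) -> (~p2 -> (~(~p1 -> p2) & ~p1))): Łukasiewicz ¬ gives 1 − 1 = 0
((~p2 | ~p1) -> ~((~p1 & ((p1 | p1) -> ~p1)) -> (~p2 -> (~(~p1 -> p2) & ~p1)))): min(1, 1 − 0.4 + 0) = 0.6

0.60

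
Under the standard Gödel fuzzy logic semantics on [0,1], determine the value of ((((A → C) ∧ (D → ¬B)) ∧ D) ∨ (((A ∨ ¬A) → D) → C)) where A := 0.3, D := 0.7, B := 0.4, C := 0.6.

(A → C): 0.3 ≤ 0.6, so result = 1
¬B: Gödel ¬ of 0.4 = 0 (operand ≠ 0)
(D → ¬B): 0.7 > 0, so result = 0
((A → C) ∧ (D → ¬B)) = min(1, 0) = 0
(((A → C) ∧ (D → ¬B)) ∧ D) = min(0, 0.7) = 0
¬A: Gödel ¬ of 0.3 = 0 (operand ≠ 0)
(A ∨ ¬A) = max(0.3, 0) = 0.3
((A ∨ ¬A) → D): 0.3 ≤ 0.7, so result = 1
(((A ∨ ¬A) → D) → C): 1 > 0.6, so result = 0.6
((((A → C) ∧ (D → ¬B)) ∧ D) ∨ (((A ∨ ¬A) → D) → C)) = max(0, 0.6) = 0.6

0.60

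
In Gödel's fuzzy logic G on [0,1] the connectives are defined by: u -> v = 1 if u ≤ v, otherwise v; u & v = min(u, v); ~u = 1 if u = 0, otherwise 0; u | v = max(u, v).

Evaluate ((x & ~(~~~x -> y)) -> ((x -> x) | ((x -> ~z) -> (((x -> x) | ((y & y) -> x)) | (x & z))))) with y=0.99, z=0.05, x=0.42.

~x: Gödel ¬ of 0.42 = 0 (operand ≠ 0)
~~x: Gödel ¬ of 0 = 1 (operand is 0)
~~~x: Gödel ¬ of 1 = 0 (operand ≠ 0)
(~~~x -> y): 0 ≤ 0.99, so result = 1
~(~~~x -> y): Gödel ¬ of 1 = 0 (operand ≠ 0)
(x & ~(~~~x -> y)) = min(0.42, 0) = 0
(x -> x): 0.42 ≤ 0.42, so result = 1
~z: Gödel ¬ of 0.05 = 0 (operand ≠ 0)
(x -> ~z): 0.42 > 0, so result = 0
(x -> x): 0.42 ≤ 0.42, so result = 1
(y & y) = min(0.99, 0.99) = 0.99
((y & y) -> x): 0.99 > 0.42, so result = 0.42
((x -> x) | ((y & y) -> x)) = max(1, 0.42) = 1
(x & z) = min(0.42, 0.05) = 0.05
(((x -> x) | ((y & y) -> x)) | (x & z)) = max(1, 0.05) = 1
((x -> ~z) -> (((x -> x) | ((y & y) -> x)) | (x & z))): 0 ≤ 1, so result = 1
((x -> x) | ((x -> ~z) -> (((x -> x) | ((y & y) -> x)) | (x & z)))) = max(1, 1) = 1
((x & ~(~~~x -> y)) -> ((x -> x) | ((x -> ~z) -> (((x -> x) | ((y & y) -> x)) | (x & z))))): 0 ≤ 1, so result = 1

1.00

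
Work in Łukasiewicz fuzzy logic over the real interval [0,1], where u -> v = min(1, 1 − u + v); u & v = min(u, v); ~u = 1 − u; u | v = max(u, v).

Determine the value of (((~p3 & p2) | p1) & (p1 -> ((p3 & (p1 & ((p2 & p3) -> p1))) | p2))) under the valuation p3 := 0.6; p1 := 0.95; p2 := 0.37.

~p3: Łukasiewicz ¬ gives 1 − 0.6 = 0.4
(~p3 & p2) = min(0.4, 0.37) = 0.37
((~p3 & p2) | p1) = max(0.37, 0.95) = 0.95
(p2 & p3) = min(0.37, 0.6) = 0.37
((p2 & p3) -> p1): min(1, 1 − 0.37 + 0.95) = 1
(p1 & ((p2 & p3) -> p1)) = min(0.95, 1) = 0.95
(p3 & (p1 & ((p2 & p3) -> p1))) = min(0.6, 0.95) = 0.6
((p3 & (p1 & ((p2 & p3) -> p1))) | p2) = max(0.6, 0.37) = 0.6
(p1 -> ((p3 & (p1 & ((p2 & p3) -> p1))) | p2)): min(1, 1 − 0.95 + 0.6) = 0.65
(((~p3 & p2) | p1) & (p1 -> ((p3 & (p1 & ((p2 & p3) -> p1))) | p2))) = min(0.95, 0.65) = 0.65

0.65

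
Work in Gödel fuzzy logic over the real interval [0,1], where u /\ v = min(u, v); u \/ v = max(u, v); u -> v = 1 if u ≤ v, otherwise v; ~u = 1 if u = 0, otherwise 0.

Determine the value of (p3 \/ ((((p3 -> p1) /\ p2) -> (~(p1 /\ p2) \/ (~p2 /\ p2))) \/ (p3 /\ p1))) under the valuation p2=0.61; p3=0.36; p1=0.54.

0.36

(p3 -> p1): 0.36 ≤ 0.54, so result = 1
((p3 -> p1) /\ p2) = min(1, 0.61) = 0.61
(p1 /\ p2) = min(0.54, 0.61) = 0.54
~(p1 /\ p2): Gödel ¬ of 0.54 = 0 (operand ≠ 0)
~p2: Gödel ¬ of 0.61 = 0 (operand ≠ 0)
(~p2 /\ p2) = min(0, 0.61) = 0
(~(p1 /\ p2) \/ (~p2 /\ p2)) = max(0, 0) = 0
(((p3 -> p1) /\ p2) -> (~(p1 /\ p2) \/ (~p2 /\ p2))): 0.61 > 0, so result = 0
(p3 /\ p1) = min(0.36, 0.54) = 0.36
((((p3 -> p1) /\ p2) -> (~(p1 /\ p2) \/ (~p2 /\ p2))) \/ (p3 /\ p1)) = max(0, 0.36) = 0.36
(p3 \/ ((((p3 -> p1) /\ p2) -> (~(p1 /\ p2) \/ (~p2 /\ p2))) \/ (p3 /\ p1))) = max(0.36, 0.36) = 0.36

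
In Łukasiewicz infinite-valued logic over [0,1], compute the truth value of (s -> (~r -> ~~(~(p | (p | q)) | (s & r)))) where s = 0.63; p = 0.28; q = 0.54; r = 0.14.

~r: Łukasiewicz ¬ gives 1 − 0.14 = 0.86
(p | q) = max(0.28, 0.54) = 0.54
(p | (p | q)) = max(0.28, 0.54) = 0.54
~(p | (p | q)): Łukasiewicz ¬ gives 1 − 0.54 = 0.46
(s & r) = min(0.63, 0.14) = 0.14
(~(p | (p | q)) | (s & r)) = max(0.46, 0.14) = 0.46
~(~(p | (p | q)) | (s & r)): Łukasiewicz ¬ gives 1 − 0.46 = 0.54
~~(~(p | (p | q)) | (s & r)): Łukasiewicz ¬ gives 1 − 0.54 = 0.46
(~r -> ~~(~(p | (p | q)) | (s & r))): min(1, 1 − 0.86 + 0.46) = 0.6
(s -> (~r -> ~~(~(p | (p | q)) | (s & r)))): min(1, 1 − 0.63 + 0.6) = 0.97

0.97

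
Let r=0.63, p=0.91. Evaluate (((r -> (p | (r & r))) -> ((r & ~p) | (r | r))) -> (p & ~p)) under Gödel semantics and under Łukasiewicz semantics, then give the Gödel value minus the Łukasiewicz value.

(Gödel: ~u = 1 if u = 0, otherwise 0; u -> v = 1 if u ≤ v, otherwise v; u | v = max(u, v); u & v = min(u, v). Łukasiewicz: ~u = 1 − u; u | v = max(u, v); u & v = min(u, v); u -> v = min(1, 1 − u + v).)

-0.46

Gödel evaluation:
  (r & r) = min(0.63, 0.63) = 0.63
  (p | (r & r)) = max(0.91, 0.63) = 0.91
  (r -> (p | (r & r))): 0.63 ≤ 0.91, so result = 1
  ~p: Gödel ¬ of 0.91 = 0 (operand ≠ 0)
  (r & ~p) = min(0.63, 0) = 0
  (r | r) = max(0.63, 0.63) = 0.63
  ((r & ~p) | (r | r)) = max(0, 0.63) = 0.63
  ((r -> (p | (r & r))) -> ((r & ~p) | (r | r))): 1 > 0.63, so result = 0.63
  ~p: Gödel ¬ of 0.91 = 0 (operand ≠ 0)
  (p & ~p) = min(0.91, 0) = 0
  (((r -> (p | (r & r))) -> ((r & ~p) | (r | r))) -> (p & ~p)): 0.63 > 0, so result = 0
  Gödel value = 0
Łukasiewicz evaluation:
  (r & r) = min(0.63, 0.63) = 0.63
  (p | (r & r)) = max(0.91, 0.63) = 0.91
  (r -> (p | (r & r))): min(1, 1 − 0.63 + 0.91) = 1
  ~p: Łukasiewicz ¬ gives 1 − 0.91 = 0.09
  (r & ~p) = min(0.63, 0.09) = 0.09
  (r | r) = max(0.63, 0.63) = 0.63
  ((r & ~p) | (r | r)) = max(0.09, 0.63) = 0.63
  ((r -> (p | (r & r))) -> ((r & ~p) | (r | r))): min(1, 1 − 1 + 0.63) = 0.63
  ~p: Łukasiewicz ¬ gives 1 − 0.91 = 0.09
  (p & ~p) = min(0.91, 0.09) = 0.09
  (((r -> (p | (r & r))) -> ((r & ~p) | (r | r))) -> (p & ~p)): min(1, 1 − 0.63 + 0.09) = 0.46
  Łukasiewicz value = 0.46
Difference: 0 − 0.46 = -0.46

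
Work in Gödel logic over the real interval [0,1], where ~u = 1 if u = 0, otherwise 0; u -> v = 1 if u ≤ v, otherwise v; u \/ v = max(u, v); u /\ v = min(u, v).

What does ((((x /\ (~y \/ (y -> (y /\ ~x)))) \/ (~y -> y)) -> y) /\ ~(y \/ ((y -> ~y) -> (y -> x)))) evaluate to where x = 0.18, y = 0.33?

0.00

~y: Gödel ¬ of 0.33 = 0 (operand ≠ 0)
~x: Gödel ¬ of 0.18 = 0 (operand ≠ 0)
(y /\ ~x) = min(0.33, 0) = 0
(y -> (y /\ ~x)): 0.33 > 0, so result = 0
(~y \/ (y -> (y /\ ~x))) = max(0, 0) = 0
(x /\ (~y \/ (y -> (y /\ ~x)))) = min(0.18, 0) = 0
~y: Gödel ¬ of 0.33 = 0 (operand ≠ 0)
(~y -> y): 0 ≤ 0.33, so result = 1
((x /\ (~y \/ (y -> (y /\ ~x)))) \/ (~y -> y)) = max(0, 1) = 1
(((x /\ (~y \/ (y -> (y /\ ~x)))) \/ (~y -> y)) -> y): 1 > 0.33, so result = 0.33
~y: Gödel ¬ of 0.33 = 0 (operand ≠ 0)
(y -> ~y): 0.33 > 0, so result = 0
(y -> x): 0.33 > 0.18, so result = 0.18
((y -> ~y) -> (y -> x)): 0 ≤ 0.18, so result = 1
(y \/ ((y -> ~y) -> (y -> x))) = max(0.33, 1) = 1
~(y \/ ((y -> ~y) -> (y -> x))): Gödel ¬ of 1 = 0 (operand ≠ 0)
((((x /\ (~y \/ (y -> (y /\ ~x)))) \/ (~y -> y)) -> y) /\ ~(y \/ ((y -> ~y) -> (y -> x)))) = min(0.33, 0) = 0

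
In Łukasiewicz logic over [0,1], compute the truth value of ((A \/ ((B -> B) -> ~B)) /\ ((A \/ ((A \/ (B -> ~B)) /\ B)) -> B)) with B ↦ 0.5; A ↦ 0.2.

0.50

(B -> B): min(1, 1 − 0.5 + 0.5) = 1
~B: Łukasiewicz ¬ gives 1 − 0.5 = 0.5
((B -> B) -> ~B): min(1, 1 − 1 + 0.5) = 0.5
(A \/ ((B -> B) -> ~B)) = max(0.2, 0.5) = 0.5
~B: Łukasiewicz ¬ gives 1 − 0.5 = 0.5
(B -> ~B): min(1, 1 − 0.5 + 0.5) = 1
(A \/ (B -> ~B)) = max(0.2, 1) = 1
((A \/ (B -> ~B)) /\ B) = min(1, 0.5) = 0.5
(A \/ ((A \/ (B -> ~B)) /\ B)) = max(0.2, 0.5) = 0.5
((A \/ ((A \/ (B -> ~B)) /\ B)) -> B): min(1, 1 − 0.5 + 0.5) = 1
((A \/ ((B -> B) -> ~B)) /\ ((A \/ ((A \/ (B -> ~B)) /\ B)) -> B)) = min(0.5, 1) = 0.5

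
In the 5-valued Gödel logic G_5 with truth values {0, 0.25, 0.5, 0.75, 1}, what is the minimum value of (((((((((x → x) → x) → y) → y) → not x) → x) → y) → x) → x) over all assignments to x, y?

The minimum is attained at x = 0.25, y = 0:
  (x → x): 0.25 ≤ 0.25, so result = 1
  ((x → x) → x): 1 > 0.25, so result = 0.25
  (((x → x) → x) → y): 0.25 > 0, so result = 0
  ((((x → x) → x) → y) → y): 0 ≤ 0, so result = 1
  not x: Gödel ¬ of 0.25 = 0 (operand ≠ 0)
  (((((x → x) → x) → y) → y) → not x): 1 > 0, so result = 0
  ((((((x → x) → x) → y) → y) → not x) → x): 0 ≤ 0.25, so result = 1
  (((((((x → x) → x) → y) → y) → not x) → x) → y): 1 > 0, so result = 0
  ((((((((x → x) → x) → y) → y) → not x) → x) → y) → x): 0 ≤ 0.25, so result = 1
  (((((((((x → x) → x) → y) → y) → not x) → x) → y) → x) → x): 1 > 0.25, so result = 0.25
Checking all 25 assignments confirms none give a value below 0.25.

0.25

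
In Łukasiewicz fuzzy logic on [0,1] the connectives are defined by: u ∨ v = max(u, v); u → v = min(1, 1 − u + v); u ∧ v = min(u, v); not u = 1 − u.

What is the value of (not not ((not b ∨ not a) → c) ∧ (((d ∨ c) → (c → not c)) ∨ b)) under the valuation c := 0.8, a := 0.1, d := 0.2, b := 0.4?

not b: Łukasiewicz ¬ gives 1 − 0.4 = 0.6
not a: Łukasiewicz ¬ gives 1 − 0.1 = 0.9
(not b ∨ not a) = max(0.6, 0.9) = 0.9
((not b ∨ not a) → c): min(1, 1 − 0.9 + 0.8) = 0.9
not ((not b ∨ not a) → c): Łukasiewicz ¬ gives 1 − 0.9 = 0.1
not not ((not b ∨ not a) → c): Łukasiewicz ¬ gives 1 − 0.1 = 0.9
(d ∨ c) = max(0.2, 0.8) = 0.8
not c: Łukasiewicz ¬ gives 1 − 0.8 = 0.2
(c → not c): min(1, 1 − 0.8 + 0.2) = 0.4
((d ∨ c) → (c → not c)): min(1, 1 − 0.8 + 0.4) = 0.6
(((d ∨ c) → (c → not c)) ∨ b) = max(0.6, 0.4) = 0.6
(not not ((not b ∨ not a) → c) ∧ (((d ∨ c) → (c → not c)) ∨ b)) = min(0.9, 0.6) = 0.6

0.60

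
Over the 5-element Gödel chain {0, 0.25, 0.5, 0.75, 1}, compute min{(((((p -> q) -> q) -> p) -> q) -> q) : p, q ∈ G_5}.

0.25

The minimum is attained at p = 0, q = 0.25:
  (p -> q): 0 ≤ 0.25, so result = 1
  ((p -> q) -> q): 1 > 0.25, so result = 0.25
  (((p -> q) -> q) -> p): 0.25 > 0, so result = 0
  ((((p -> q) -> q) -> p) -> q): 0 ≤ 0.25, so result = 1
  (((((p -> q) -> q) -> p) -> q) -> q): 1 > 0.25, so result = 0.25
Checking all 25 assignments confirms none give a value below 0.25.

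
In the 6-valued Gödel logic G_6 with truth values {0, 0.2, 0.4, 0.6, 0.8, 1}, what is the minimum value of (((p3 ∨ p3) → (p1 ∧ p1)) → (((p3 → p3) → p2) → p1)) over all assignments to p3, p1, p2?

0.00

The minimum is attained at p3 = 0, p1 = 0, p2 = 0.2:
  (p3 ∨ p3) = max(0, 0) = 0
  (p1 ∧ p1) = min(0, 0) = 0
  ((p3 ∨ p3) → (p1 ∧ p1)): 0 ≤ 0, so result = 1
  (p3 → p3): 0 ≤ 0, so result = 1
  ((p3 → p3) → p2): 1 > 0.2, so result = 0.2
  (((p3 → p3) → p2) → p1): 0.2 > 0, so result = 0
  (((p3 ∨ p3) → (p1 ∧ p1)) → (((p3 → p3) → p2) → p1)): 1 > 0, so result = 0
Checking all 216 assignments confirms none give a value below 0.00.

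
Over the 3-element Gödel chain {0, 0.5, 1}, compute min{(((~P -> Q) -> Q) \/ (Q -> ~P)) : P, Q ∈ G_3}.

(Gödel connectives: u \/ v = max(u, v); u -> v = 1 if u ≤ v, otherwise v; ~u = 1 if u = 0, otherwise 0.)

0.50

The minimum is attained at P = 0.5, Q = 0.5:
  ~P: Gödel ¬ of 0.5 = 0 (operand ≠ 0)
  (~P -> Q): 0 ≤ 0.5, so result = 1
  ((~P -> Q) -> Q): 1 > 0.5, so result = 0.5
  ~P: Gödel ¬ of 0.5 = 0 (operand ≠ 0)
  (Q -> ~P): 0.5 > 0, so result = 0
  (((~P -> Q) -> Q) \/ (Q -> ~P)) = max(0.5, 0) = 0.5
Checking all 9 assignments confirms none give a value below 0.50.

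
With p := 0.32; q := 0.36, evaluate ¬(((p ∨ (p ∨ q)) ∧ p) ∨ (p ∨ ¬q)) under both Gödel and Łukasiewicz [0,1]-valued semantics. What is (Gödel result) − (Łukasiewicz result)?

-0.36

Gödel evaluation:
  (p ∨ q) = max(0.32, 0.36) = 0.36
  (p ∨ (p ∨ q)) = max(0.32, 0.36) = 0.36
  ((p ∨ (p ∨ q)) ∧ p) = min(0.36, 0.32) = 0.32
  ¬q: Gödel ¬ of 0.36 = 0 (operand ≠ 0)
  (p ∨ ¬q) = max(0.32, 0) = 0.32
  (((p ∨ (p ∨ q)) ∧ p) ∨ (p ∨ ¬q)) = max(0.32, 0.32) = 0.32
  ¬(((p ∨ (p ∨ q)) ∧ p) ∨ (p ∨ ¬q)): Gödel ¬ of 0.32 = 0 (operand ≠ 0)
  Gödel value = 0
Łukasiewicz evaluation:
  (p ∨ q) = max(0.32, 0.36) = 0.36
  (p ∨ (p ∨ q)) = max(0.32, 0.36) = 0.36
  ((p ∨ (p ∨ q)) ∧ p) = min(0.36, 0.32) = 0.32
  ¬q: Łukasiewicz ¬ gives 1 − 0.36 = 0.64
  (p ∨ ¬q) = max(0.32, 0.64) = 0.64
  (((p ∨ (p ∨ q)) ∧ p) ∨ (p ∨ ¬q)) = max(0.32, 0.64) = 0.64
  ¬(((p ∨ (p ∨ q)) ∧ p) ∨ (p ∨ ¬q)): Łukasiewicz ¬ gives 1 − 0.64 = 0.36
  Łukasiewicz value = 0.36
Difference: 0 − 0.36 = -0.36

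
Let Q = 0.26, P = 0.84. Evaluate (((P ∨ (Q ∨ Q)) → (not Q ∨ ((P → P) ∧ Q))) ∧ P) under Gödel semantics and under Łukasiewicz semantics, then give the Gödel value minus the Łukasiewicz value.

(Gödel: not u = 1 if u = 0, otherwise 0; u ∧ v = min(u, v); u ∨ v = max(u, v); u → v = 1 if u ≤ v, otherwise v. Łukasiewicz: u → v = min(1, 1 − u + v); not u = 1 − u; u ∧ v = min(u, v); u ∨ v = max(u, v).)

-0.58

Gödel evaluation:
  (Q ∨ Q) = max(0.26, 0.26) = 0.26
  (P ∨ (Q ∨ Q)) = max(0.84, 0.26) = 0.84
  not Q: Gödel ¬ of 0.26 = 0 (operand ≠ 0)
  (P → P): 0.84 ≤ 0.84, so result = 1
  ((P → P) ∧ Q) = min(1, 0.26) = 0.26
  (not Q ∨ ((P → P) ∧ Q)) = max(0, 0.26) = 0.26
  ((P ∨ (Q ∨ Q)) → (not Q ∨ ((P → P) ∧ Q))): 0.84 > 0.26, so result = 0.26
  (((P ∨ (Q ∨ Q)) → (not Q ∨ ((P → P) ∧ Q))) ∧ P) = min(0.26, 0.84) = 0.26
  Gödel value = 0.26
Łukasiewicz evaluation:
  (Q ∨ Q) = max(0.26, 0.26) = 0.26
  (P ∨ (Q ∨ Q)) = max(0.84, 0.26) = 0.84
  not Q: Łukasiewicz ¬ gives 1 − 0.26 = 0.74
  (P → P): min(1, 1 − 0.84 + 0.84) = 1
  ((P → P) ∧ Q) = min(1, 0.26) = 0.26
  (not Q ∨ ((P → P) ∧ Q)) = max(0.74, 0.26) = 0.74
  ((P ∨ (Q ∨ Q)) → (not Q ∨ ((P → P) ∧ Q))): min(1, 1 − 0.84 + 0.74) = 0.9
  (((P ∨ (Q ∨ Q)) → (not Q ∨ ((P → P) ∧ Q))) ∧ P) = min(0.9, 0.84) = 0.84
  Łukasiewicz value = 0.84
Difference: 0.26 − 0.84 = -0.58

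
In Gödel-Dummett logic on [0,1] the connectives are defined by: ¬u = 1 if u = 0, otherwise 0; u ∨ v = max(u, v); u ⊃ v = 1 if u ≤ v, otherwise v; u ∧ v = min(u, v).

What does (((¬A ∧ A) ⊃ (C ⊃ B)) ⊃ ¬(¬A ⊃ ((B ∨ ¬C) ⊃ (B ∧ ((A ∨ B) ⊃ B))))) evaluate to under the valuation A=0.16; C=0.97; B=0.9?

0.00

¬A: Gödel ¬ of 0.16 = 0 (operand ≠ 0)
(¬A ∧ A) = min(0, 0.16) = 0
(C ⊃ B): 0.97 > 0.9, so result = 0.9
((¬A ∧ A) ⊃ (C ⊃ B)): 0 ≤ 0.9, so result = 1
¬A: Gödel ¬ of 0.16 = 0 (operand ≠ 0)
¬C: Gödel ¬ of 0.97 = 0 (operand ≠ 0)
(B ∨ ¬C) = max(0.9, 0) = 0.9
(A ∨ B) = max(0.16, 0.9) = 0.9
((A ∨ B) ⊃ B): 0.9 ≤ 0.9, so result = 1
(B ∧ ((A ∨ B) ⊃ B)) = min(0.9, 1) = 0.9
((B ∨ ¬C) ⊃ (B ∧ ((A ∨ B) ⊃ B))): 0.9 ≤ 0.9, so result = 1
(¬A ⊃ ((B ∨ ¬C) ⊃ (B ∧ ((A ∨ B) ⊃ B)))): 0 ≤ 1, so result = 1
¬(¬A ⊃ ((B ∨ ¬C) ⊃ (B ∧ ((A ∨ B) ⊃ B)))): Gödel ¬ of 1 = 0 (operand ≠ 0)
(((¬A ∧ A) ⊃ (C ⊃ B)) ⊃ ¬(¬A ⊃ ((B ∨ ¬C) ⊃ (B ∧ ((A ∨ B) ⊃ B))))): 1 > 0, so result = 0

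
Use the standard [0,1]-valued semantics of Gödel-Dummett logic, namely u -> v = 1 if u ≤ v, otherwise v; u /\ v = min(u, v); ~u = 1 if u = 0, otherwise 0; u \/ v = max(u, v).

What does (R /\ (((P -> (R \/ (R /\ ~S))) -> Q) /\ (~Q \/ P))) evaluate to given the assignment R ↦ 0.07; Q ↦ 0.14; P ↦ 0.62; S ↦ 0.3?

0.07

~S: Gödel ¬ of 0.3 = 0 (operand ≠ 0)
(R /\ ~S) = min(0.07, 0) = 0
(R \/ (R /\ ~S)) = max(0.07, 0) = 0.07
(P -> (R \/ (R /\ ~S))): 0.62 > 0.07, so result = 0.07
((P -> (R \/ (R /\ ~S))) -> Q): 0.07 ≤ 0.14, so result = 1
~Q: Gödel ¬ of 0.14 = 0 (operand ≠ 0)
(~Q \/ P) = max(0, 0.62) = 0.62
(((P -> (R \/ (R /\ ~S))) -> Q) /\ (~Q \/ P)) = min(1, 0.62) = 0.62
(R /\ (((P -> (R \/ (R /\ ~S))) -> Q) /\ (~Q \/ P))) = min(0.07, 0.62) = 0.07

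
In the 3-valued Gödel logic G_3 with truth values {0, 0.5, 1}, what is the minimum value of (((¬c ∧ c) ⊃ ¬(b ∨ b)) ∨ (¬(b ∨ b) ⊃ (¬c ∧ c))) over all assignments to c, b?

Every assignment gives 1. For instance at c = 0, b = 0:
  ¬c: Gödel ¬ of 0 = 1 (operand is 0)
  (¬c ∧ c) = min(1, 0) = 0
  (b ∨ b) = max(0, 0) = 0
  ¬(b ∨ b): Gödel ¬ of 0 = 1 (operand is 0)
  ((¬c ∧ c) ⊃ ¬(b ∨ b)): 0 ≤ 1, so result = 1
  (b ∨ b) = max(0, 0) = 0
  ¬(b ∨ b): Gödel ¬ of 0 = 1 (operand is 0)
  ¬c: Gödel ¬ of 0 = 1 (operand is 0)
  (¬c ∧ c) = min(1, 0) = 0
  (¬(b ∨ b) ⊃ (¬c ∧ c)): 1 > 0, so result = 0
  (((¬c ∧ c) ⊃ ¬(b ∨ b)) ∨ (¬(b ∨ b) ⊃ (¬c ∧ c))) = max(1, 0) = 1
All 9 assignments give value 1 — the formula is a G_3-tautology.

1.00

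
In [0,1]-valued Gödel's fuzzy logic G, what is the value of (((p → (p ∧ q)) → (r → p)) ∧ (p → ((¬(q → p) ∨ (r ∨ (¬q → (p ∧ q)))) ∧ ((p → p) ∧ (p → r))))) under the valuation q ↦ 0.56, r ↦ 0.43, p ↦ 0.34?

(p ∧ q) = min(0.34, 0.56) = 0.34
(p → (p ∧ q)): 0.34 ≤ 0.34, so result = 1
(r → p): 0.43 > 0.34, so result = 0.34
((p → (p ∧ q)) → (r → p)): 1 > 0.34, so result = 0.34
(q → p): 0.56 > 0.34, so result = 0.34
¬(q → p): Gödel ¬ of 0.34 = 0 (operand ≠ 0)
¬q: Gödel ¬ of 0.56 = 0 (operand ≠ 0)
(p ∧ q) = min(0.34, 0.56) = 0.34
(¬q → (p ∧ q)): 0 ≤ 0.34, so result = 1
(r ∨ (¬q → (p ∧ q))) = max(0.43, 1) = 1
(¬(q → p) ∨ (r ∨ (¬q → (p ∧ q)))) = max(0, 1) = 1
(p → p): 0.34 ≤ 0.34, so result = 1
(p → r): 0.34 ≤ 0.43, so result = 1
((p → p) ∧ (p → r)) = min(1, 1) = 1
((¬(q → p) ∨ (r ∨ (¬q → (p ∧ q)))) ∧ ((p → p) ∧ (p → r))) = min(1, 1) = 1
(p → ((¬(q → p) ∨ (r ∨ (¬q → (p ∧ q)))) ∧ ((p → p) ∧ (p → r)))): 0.34 ≤ 1, so result = 1
(((p → (p ∧ q)) → (r → p)) ∧ (p → ((¬(q → p) ∨ (r ∨ (¬q → (p ∧ q)))) ∧ ((p → p) ∧ (p → r))))) = min(0.34, 1) = 0.34

0.34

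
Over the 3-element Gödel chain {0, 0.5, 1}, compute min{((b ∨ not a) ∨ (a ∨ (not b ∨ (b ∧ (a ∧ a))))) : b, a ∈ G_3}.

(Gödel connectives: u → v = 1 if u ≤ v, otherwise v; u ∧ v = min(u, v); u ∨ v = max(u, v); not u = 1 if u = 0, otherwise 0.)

The minimum is attained at b = 0.5, a = 0.5:
  not a: Gödel ¬ of 0.5 = 0 (operand ≠ 0)
  (b ∨ not a) = max(0.5, 0) = 0.5
  not b: Gödel ¬ of 0.5 = 0 (operand ≠ 0)
  (a ∧ a) = min(0.5, 0.5) = 0.5
  (b ∧ (a ∧ a)) = min(0.5, 0.5) = 0.5
  (not b ∨ (b ∧ (a ∧ a))) = max(0, 0.5) = 0.5
  (a ∨ (not b ∨ (b ∧ (a ∧ a)))) = max(0.5, 0.5) = 0.5
  ((b ∨ not a) ∨ (a ∨ (not b ∨ (b ∧ (a ∧ a))))) = max(0.5, 0.5) = 0.5
Checking all 9 assignments confirms none give a value below 0.50.

0.50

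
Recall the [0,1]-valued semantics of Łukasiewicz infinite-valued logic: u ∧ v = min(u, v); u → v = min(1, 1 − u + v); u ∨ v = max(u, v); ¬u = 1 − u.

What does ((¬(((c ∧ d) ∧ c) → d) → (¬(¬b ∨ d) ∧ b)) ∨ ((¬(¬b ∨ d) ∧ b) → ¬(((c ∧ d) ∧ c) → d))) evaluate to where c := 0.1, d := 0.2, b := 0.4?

1.00

(c ∧ d) = min(0.1, 0.2) = 0.1
((c ∧ d) ∧ c) = min(0.1, 0.1) = 0.1
(((c ∧ d) ∧ c) → d): min(1, 1 − 0.1 + 0.2) = 1
¬(((c ∧ d) ∧ c) → d): Łukasiewicz ¬ gives 1 − 1 = 0
¬b: Łukasiewicz ¬ gives 1 − 0.4 = 0.6
(¬b ∨ d) = max(0.6, 0.2) = 0.6
¬(¬b ∨ d): Łukasiewicz ¬ gives 1 − 0.6 = 0.4
(¬(¬b ∨ d) ∧ b) = min(0.4, 0.4) = 0.4
(¬(((c ∧ d) ∧ c) → d) → (¬(¬b ∨ d) ∧ b)): min(1, 1 − 0 + 0.4) = 1
¬b: Łukasiewicz ¬ gives 1 − 0.4 = 0.6
(¬b ∨ d) = max(0.6, 0.2) = 0.6
¬(¬b ∨ d): Łukasiewicz ¬ gives 1 − 0.6 = 0.4
(¬(¬b ∨ d) ∧ b) = min(0.4, 0.4) = 0.4
(c ∧ d) = min(0.1, 0.2) = 0.1
((c ∧ d) ∧ c) = min(0.1, 0.1) = 0.1
(((c ∧ d) ∧ c) → d): min(1, 1 − 0.1 + 0.2) = 1
¬(((c ∧ d) ∧ c) → d): Łukasiewicz ¬ gives 1 − 1 = 0
((¬(¬b ∨ d) ∧ b) → ¬(((c ∧ d) ∧ c) → d)): min(1, 1 − 0.4 + 0) = 0.6
((¬(((c ∧ d) ∧ c) → d) → (¬(¬b ∨ d) ∧ b)) ∨ ((¬(¬b ∨ d) ∧ b) → ¬(((c ∧ d) ∧ c) → d))) = max(1, 0.6) = 1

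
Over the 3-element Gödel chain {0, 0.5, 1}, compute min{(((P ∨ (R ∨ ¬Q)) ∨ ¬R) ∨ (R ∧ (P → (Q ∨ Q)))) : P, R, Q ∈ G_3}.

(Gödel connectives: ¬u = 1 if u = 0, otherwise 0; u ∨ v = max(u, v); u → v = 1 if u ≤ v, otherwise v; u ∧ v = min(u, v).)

0.50

The minimum is attained at P = 0, R = 0.5, Q = 0.5:
  ¬Q: Gödel ¬ of 0.5 = 0 (operand ≠ 0)
  (R ∨ ¬Q) = max(0.5, 0) = 0.5
  (P ∨ (R ∨ ¬Q)) = max(0, 0.5) = 0.5
  ¬R: Gödel ¬ of 0.5 = 0 (operand ≠ 0)
  ((P ∨ (R ∨ ¬Q)) ∨ ¬R) = max(0.5, 0) = 0.5
  (Q ∨ Q) = max(0.5, 0.5) = 0.5
  (P → (Q ∨ Q)): 0 ≤ 0.5, so result = 1
  (R ∧ (P → (Q ∨ Q))) = min(0.5, 1) = 0.5
  (((P ∨ (R ∨ ¬Q)) ∨ ¬R) ∨ (R ∧ (P → (Q ∨ Q)))) = max(0.5, 0.5) = 0.5
Checking all 27 assignments confirms none give a value below 0.50.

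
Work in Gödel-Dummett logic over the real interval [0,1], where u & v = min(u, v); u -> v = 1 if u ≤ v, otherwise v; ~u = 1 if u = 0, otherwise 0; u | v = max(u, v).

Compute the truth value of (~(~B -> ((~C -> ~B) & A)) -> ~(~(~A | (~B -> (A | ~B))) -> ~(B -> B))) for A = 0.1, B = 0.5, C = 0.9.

1.00

~B: Gödel ¬ of 0.5 = 0 (operand ≠ 0)
~C: Gödel ¬ of 0.9 = 0 (operand ≠ 0)
~B: Gödel ¬ of 0.5 = 0 (operand ≠ 0)
(~C -> ~B): 0 ≤ 0, so result = 1
((~C -> ~B) & A) = min(1, 0.1) = 0.1
(~B -> ((~C -> ~B) & A)): 0 ≤ 0.1, so result = 1
~(~B -> ((~C -> ~B) & A)): Gödel ¬ of 1 = 0 (operand ≠ 0)
~A: Gödel ¬ of 0.1 = 0 (operand ≠ 0)
~B: Gödel ¬ of 0.5 = 0 (operand ≠ 0)
~B: Gödel ¬ of 0.5 = 0 (operand ≠ 0)
(A | ~B) = max(0.1, 0) = 0.1
(~B -> (A | ~B)): 0 ≤ 0.1, so result = 1
(~A | (~B -> (A | ~B))) = max(0, 1) = 1
~(~A | (~B -> (A | ~B))): Gödel ¬ of 1 = 0 (operand ≠ 0)
(B -> B): 0.5 ≤ 0.5, so result = 1
~(B -> B): Gödel ¬ of 1 = 0 (operand ≠ 0)
(~(~A | (~B -> (A | ~B))) -> ~(B -> B)): 0 ≤ 0, so result = 1
~(~(~A | (~B -> (A | ~B))) -> ~(B -> B)): Gödel ¬ of 1 = 0 (operand ≠ 0)
(~(~B -> ((~C -> ~B) & A)) -> ~(~(~A | (~B -> (A | ~B))) -> ~(B -> B))): 0 ≤ 0, so result = 1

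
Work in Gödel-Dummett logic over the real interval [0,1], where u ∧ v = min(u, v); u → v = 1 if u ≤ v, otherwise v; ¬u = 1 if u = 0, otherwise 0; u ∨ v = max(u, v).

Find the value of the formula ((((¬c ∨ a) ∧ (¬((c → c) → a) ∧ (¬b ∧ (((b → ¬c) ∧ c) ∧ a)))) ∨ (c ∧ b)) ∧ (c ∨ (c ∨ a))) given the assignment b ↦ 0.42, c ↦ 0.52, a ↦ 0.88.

¬c: Gödel ¬ of 0.52 = 0 (operand ≠ 0)
(¬c ∨ a) = max(0, 0.88) = 0.88
(c → c): 0.52 ≤ 0.52, so result = 1
((c → c) → a): 1 > 0.88, so result = 0.88
¬((c → c) → a): Gödel ¬ of 0.88 = 0 (operand ≠ 0)
¬b: Gödel ¬ of 0.42 = 0 (operand ≠ 0)
¬c: Gödel ¬ of 0.52 = 0 (operand ≠ 0)
(b → ¬c): 0.42 > 0, so result = 0
((b → ¬c) ∧ c) = min(0, 0.52) = 0
(((b → ¬c) ∧ c) ∧ a) = min(0, 0.88) = 0
(¬b ∧ (((b → ¬c) ∧ c) ∧ a)) = min(0, 0) = 0
(¬((c → c) → a) ∧ (¬b ∧ (((b → ¬c) ∧ c) ∧ a))) = min(0, 0) = 0
((¬c ∨ a) ∧ (¬((c → c) → a) ∧ (¬b ∧ (((b → ¬c) ∧ c) ∧ a)))) = min(0.88, 0) = 0
(c ∧ b) = min(0.52, 0.42) = 0.42
(((¬c ∨ a) ∧ (¬((c → c) → a) ∧ (¬b ∧ (((b → ¬c) ∧ c) ∧ a)))) ∨ (c ∧ b)) = max(0, 0.42) = 0.42
(c ∨ a) = max(0.52, 0.88) = 0.88
(c ∨ (c ∨ a)) = max(0.52, 0.88) = 0.88
((((¬c ∨ a) ∧ (¬((c → c) → a) ∧ (¬b ∧ (((b → ¬c) ∧ c) ∧ a)))) ∨ (c ∧ b)) ∧ (c ∨ (c ∨ a))) = min(0.42, 0.88) = 0.42

0.42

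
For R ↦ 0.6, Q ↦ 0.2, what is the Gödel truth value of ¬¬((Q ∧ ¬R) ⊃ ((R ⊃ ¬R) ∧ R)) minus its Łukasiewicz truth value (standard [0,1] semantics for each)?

0.00

Gödel evaluation:
  ¬R: Gödel ¬ of 0.6 = 0 (operand ≠ 0)
  (Q ∧ ¬R) = min(0.2, 0) = 0
  ¬R: Gödel ¬ of 0.6 = 0 (operand ≠ 0)
  (R ⊃ ¬R): 0.6 > 0, so result = 0
  ((R ⊃ ¬R) ∧ R) = min(0, 0.6) = 0
  ((Q ∧ ¬R) ⊃ ((R ⊃ ¬R) ∧ R)): 0 ≤ 0, so result = 1
  ¬((Q ∧ ¬R) ⊃ ((R ⊃ ¬R) ∧ R)): Gödel ¬ of 1 = 0 (operand ≠ 0)
  ¬¬((Q ∧ ¬R) ⊃ ((R ⊃ ¬R) ∧ R)): Gödel ¬ of 0 = 1 (operand is 0)
  Gödel value = 1
Łukasiewicz evaluation:
  ¬R: Łukasiewicz ¬ gives 1 − 0.6 = 0.4
  (Q ∧ ¬R) = min(0.2, 0.4) = 0.2
  ¬R: Łukasiewicz ¬ gives 1 − 0.6 = 0.4
  (R ⊃ ¬R): min(1, 1 − 0.6 + 0.4) = 0.8
  ((R ⊃ ¬R) ∧ R) = min(0.8, 0.6) = 0.6
  ((Q ∧ ¬R) ⊃ ((R ⊃ ¬R) ∧ R)): min(1, 1 − 0.2 + 0.6) = 1
  ¬((Q ∧ ¬R) ⊃ ((R ⊃ ¬R) ∧ R)): Łukasiewicz ¬ gives 1 − 1 = 0
  ¬¬((Q ∧ ¬R) ⊃ ((R ⊃ ¬R) ∧ R)): Łukasiewicz ¬ gives 1 − 0 = 1
  Łukasiewicz value = 1
Difference: 1 − 1 = 0.00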